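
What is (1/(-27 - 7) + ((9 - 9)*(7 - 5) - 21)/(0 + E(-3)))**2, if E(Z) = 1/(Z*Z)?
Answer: 41306329/1156 ≈ 35732.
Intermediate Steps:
E(Z) = Z**(-2)
(1/(-27 - 7) + ((9 - 9)*(7 - 5) - 21)/(0 + E(-3)))**2 = (1/(-27 - 7) + ((9 - 9)*(7 - 5) - 21)/(0 + (-3)**(-2)))**2 = (1/(-34) + (0*2 - 21)/(0 + 1/9))**2 = (-1/34 + (0 - 21)/(1/9))**2 = (-1/34 - 21*9)**2 = (-1/34 - 189)**2 = (-6427/34)**2 = 41306329/1156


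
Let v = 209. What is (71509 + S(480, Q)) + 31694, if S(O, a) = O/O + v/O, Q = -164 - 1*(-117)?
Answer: 49538129/480 ≈ 1.0320e+5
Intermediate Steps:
Q = -47 (Q = -164 + 117 = -47)
S(O, a) = 1 + 209/O (S(O, a) = O/O + 209/O = 1 + 209/O)
(71509 + S(480, Q)) + 31694 = (71509 + (209 + 480)/480) + 31694 = (71509 + (1/480)*689) + 31694 = (71509 + 689/480) + 31694 = 34325009/480 + 31694 = 49538129/480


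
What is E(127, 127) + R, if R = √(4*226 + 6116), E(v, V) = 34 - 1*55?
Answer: -21 + 6*√195 ≈ 62.785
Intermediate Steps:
E(v, V) = -21 (E(v, V) = 34 - 55 = -21)
R = 6*√195 (R = √(904 + 6116) = √7020 = 6*√195 ≈ 83.785)
E(127, 127) + R = -21 + 6*√195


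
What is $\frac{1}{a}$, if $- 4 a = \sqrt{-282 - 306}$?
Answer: $\frac{2 i \sqrt{3}}{21} \approx 0.16496 i$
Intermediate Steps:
$a = - \frac{7 i \sqrt{3}}{2}$ ($a = - \frac{\sqrt{-282 - 306}}{4} = - \frac{\sqrt{-588}}{4} = - \frac{14 i \sqrt{3}}{4} = - \frac{7 i \sqrt{3}}{2} \approx - 6.0622 i$)
$\frac{1}{a} = \frac{1}{\left(- \frac{7}{2}\right) i \sqrt{3}} = \frac{2 i \sqrt{3}}{21}$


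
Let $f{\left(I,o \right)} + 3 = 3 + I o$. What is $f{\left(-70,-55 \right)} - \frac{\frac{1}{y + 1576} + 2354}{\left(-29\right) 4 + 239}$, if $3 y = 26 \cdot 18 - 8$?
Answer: $\frac{2444564845}{638124} \approx 3830.9$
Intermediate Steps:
$y = \frac{460}{3}$ ($y = \frac{26 \cdot 18 - 8}{3} = \frac{468 - 8}{3} = \frac{1}{3} \cdot 460 = \frac{460}{3} \approx 153.33$)
$f{\left(I,o \right)} = I o$ ($f{\left(I,o \right)} = -3 + \left(3 + I o\right) = I o$)
$f{\left(-70,-55 \right)} - \frac{\frac{1}{y + 1576} + 2354}{\left(-29\right) 4 + 239} = \left(-70\right) \left(-55\right) - \frac{\frac{1}{\frac{460}{3} + 1576} + 2354}{\left(-29\right) 4 + 239} = 3850 - \frac{\frac{1}{\frac{5188}{3}} + 2354}{-116 + 239} = 3850 - \frac{\frac{3}{5188} + 2354}{123} = 3850 - \frac{12212555}{5188} \cdot \frac{1}{123} = 3850 - \frac{12212555}{638124} = \frac{2444564845}{638124}$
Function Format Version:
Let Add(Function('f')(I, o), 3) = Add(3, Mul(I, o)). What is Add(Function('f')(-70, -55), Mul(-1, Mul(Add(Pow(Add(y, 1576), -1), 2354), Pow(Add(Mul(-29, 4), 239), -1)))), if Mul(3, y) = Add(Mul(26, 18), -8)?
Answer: Rational(2444564845, 638124) ≈ 3830.9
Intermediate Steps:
y = Rational(460, 3) (y = Mul(Rational(1, 3), Add(Mul(26, 18), -8)) = Mul(Rational(1, 3), Add(468, -8)) = Mul(Rational(1, 3), 460) = Rational(460, 3) ≈ 153.33)
Function('f')(I, o) = Mul(I, o) (Function('f')(I, o) = Add(-3, Add(3, Mul(I, o))) = Mul(I, o))
Add(Function('f')(-70, -55), Mul(-1, Mul(Add(Pow(Add(y, 1576), -1), 2354), Pow(Add(Mul(-29, 4), 239), -1)))) = Add(Mul(-70, -55), Mul(-1, Mul(Add(Pow(Add(Rational(460, 3), 1576), -1), 2354), Pow(Add(Mul(-29, 4), 239), -1)))) = Add(3850, Mul(-1, Mul(Add(Pow(Rational(5188, 3), -1), 2354), Pow(Add(-116, 239), -1)))) = Add(3850, Mul(-1, Mul(Add(Rational(3, 5188), 2354), Pow(123, -1)))) = Add(3850, Mul(-1, Mul(Rational(12212555, 5188), Rational(1, 123)))) = Add(3850, Mul(-1, Rational(12212555, 638124))) = Add(3850, Rational(-12212555, 638124)) = Rational(2444564845, 638124)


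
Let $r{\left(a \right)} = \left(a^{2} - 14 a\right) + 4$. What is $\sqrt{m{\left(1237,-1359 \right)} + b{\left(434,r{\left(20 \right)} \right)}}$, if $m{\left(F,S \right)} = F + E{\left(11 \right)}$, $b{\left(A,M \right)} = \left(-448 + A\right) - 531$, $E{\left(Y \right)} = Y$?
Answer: $\sqrt{703} \approx 26.514$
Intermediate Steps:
$r{\left(a \right)} = 4 + a^{2} - 14 a$
$b{\left(A,M \right)} = -979 + A$
$m{\left(F,S \right)} = 11 + F$ ($m{\left(F,S \right)} = F + 11 = 11 + F$)
$\sqrt{m{\left(1237,-1359 \right)} + b{\left(434,r{\left(20 \right)} \right)}} = \sqrt{\left(11 + 1237\right) + \left(-979 + 434\right)} = \sqrt{1248 - 545} = \sqrt{703}$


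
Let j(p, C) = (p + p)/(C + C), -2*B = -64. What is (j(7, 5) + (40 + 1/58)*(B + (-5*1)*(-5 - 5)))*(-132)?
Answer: -62833056/145 ≈ -4.3333e+5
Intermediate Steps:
B = 32 (B = -½*(-64) = 32)
j(p, C) = p/C (j(p, C) = (2*p)/((2*C)) = (2*p)*(1/(2*C)) = p/C)
(j(7, 5) + (40 + 1/58)*(B + (-5*1)*(-5 - 5)))*(-132) = (7/5 + (40 + 1/58)*(32 + (-5*1)*(-5 - 5)))*(-132) = (7*(⅕) + (40 + 1/58)*(32 - 5*(-10)))*(-132) = (7/5 + 2321*(32 + 50)/58)*(-132) = (7/5 + (2321/58)*82)*(-132) = (7/5 + 95161/29)*(-132) = (476008/145)*(-132) = -62833056/145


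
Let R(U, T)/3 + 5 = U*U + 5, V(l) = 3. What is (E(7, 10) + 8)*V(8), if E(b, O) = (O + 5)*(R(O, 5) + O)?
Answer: 13974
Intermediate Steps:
R(U, T) = 3*U**2 (R(U, T) = -15 + 3*(U*U + 5) = -15 + 3*(U**2 + 5) = -15 + 3*(5 + U**2) = -15 + (15 + 3*U**2) = 3*U**2)
E(b, O) = (5 + O)*(O + 3*O**2) (E(b, O) = (O + 5)*(3*O**2 + O) = (5 + O)*(O + 3*O**2))
(E(7, 10) + 8)*V(8) = (10*(5 + 3*10**2 + 16*10) + 8)*3 = (10*(5 + 3*100 + 160) + 8)*3 = (10*(5 + 300 + 160) + 8)*3 = (10*465 + 8)*3 = (4650 + 8)*3 = 4658*3 = 13974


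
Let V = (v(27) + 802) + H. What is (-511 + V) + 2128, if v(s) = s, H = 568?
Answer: 3014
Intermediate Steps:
V = 1397 (V = (27 + 802) + 568 = 829 + 568 = 1397)
(-511 + V) + 2128 = (-511 + 1397) + 2128 = 886 + 2128 = 3014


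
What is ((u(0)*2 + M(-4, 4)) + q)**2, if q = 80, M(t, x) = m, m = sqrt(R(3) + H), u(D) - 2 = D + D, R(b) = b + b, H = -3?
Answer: (84 + sqrt(3))**2 ≈ 7350.0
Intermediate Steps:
R(b) = 2*b
u(D) = 2 + 2*D (u(D) = 2 + (D + D) = 2 + 2*D)
m = sqrt(3) (m = sqrt(2*3 - 3) = sqrt(6 - 3) = sqrt(3) ≈ 1.7320)
M(t, x) = sqrt(3)
((u(0)*2 + M(-4, 4)) + q)**2 = (((2 + 2*0)*2 + sqrt(3)) + 80)**2 = (((2 + 0)*2 + sqrt(3)) + 80)**2 = ((2*2 + sqrt(3)) + 80)**2 = ((4 + sqrt(3)) + 80)**2 = (84 + sqrt(3))**2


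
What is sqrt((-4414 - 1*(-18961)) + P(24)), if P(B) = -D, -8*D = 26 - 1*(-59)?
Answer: sqrt(232922)/4 ≈ 120.66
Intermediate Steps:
D = -85/8 (D = -(26 - 1*(-59))/8 = -(26 + 59)/8 = -1/8*85 = -85/8 ≈ -10.625)
P(B) = 85/8 (P(B) = -1*(-85/8) = 85/8)
sqrt((-4414 - 1*(-18961)) + P(24)) = sqrt((-4414 - 1*(-18961)) + 85/8) = sqrt((-4414 + 18961) + 85/8) = sqrt(14547 + 85/8) = sqrt(116461/8) = sqrt(232922)/4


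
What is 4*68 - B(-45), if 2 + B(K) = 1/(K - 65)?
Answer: 30141/110 ≈ 274.01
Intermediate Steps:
B(K) = -2 + 1/(-65 + K) (B(K) = -2 + 1/(K - 65) = -2 + 1/(-65 + K))
4*68 - B(-45) = 4*68 - (131 - 2*(-45))/(-65 - 45) = 272 - (131 + 90)/(-110) = 272 - (-1)*221/110 = 272 - 1*(-221/110) = 272 + 221/110 = 30141/110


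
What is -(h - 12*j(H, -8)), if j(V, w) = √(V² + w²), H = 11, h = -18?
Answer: 18 + 12*√185 ≈ 181.22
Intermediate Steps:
-(h - 12*j(H, -8)) = -(-18 - 12*√(11² + (-8)²)) = -(-18 - 12*√(121 + 64)) = -(-18 - 12*√185) = 18 + 12*√185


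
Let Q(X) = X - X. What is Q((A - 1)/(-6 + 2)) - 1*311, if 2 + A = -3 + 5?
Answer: -311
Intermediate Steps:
A = 0 (A = -2 + (-3 + 5) = -2 + 2 = 0)
Q(X) = 0
Q((A - 1)/(-6 + 2)) - 1*311 = 0 - 1*311 = 0 - 311 = -311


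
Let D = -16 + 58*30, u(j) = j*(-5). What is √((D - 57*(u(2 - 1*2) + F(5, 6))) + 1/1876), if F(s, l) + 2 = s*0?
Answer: 9*√19964861/938 ≈ 42.872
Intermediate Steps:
F(s, l) = -2 (F(s, l) = -2 + s*0 = -2 + 0 = -2)
u(j) = -5*j
D = 1724 (D = -16 + 1740 = 1724)
√((D - 57*(u(2 - 1*2) + F(5, 6))) + 1/1876) = √((1724 - 57*(-5*(2 - 1*2) - 2)) + 1/1876) = √((1724 - 57*(-5*(2 - 2) - 2)) + 1/1876) = √((1724 - 57*(-5*0 - 2)) + 1/1876) = √((1724 - 57*(0 - 2)) + 1/1876) = √((1724 - 57*(-2)) + 1/1876) = √((1724 - 1*(-114)) + 1/1876) = √((1724 + 114) + 1/1876) = √(1838 + 1/1876) = √(3448089/1876) = 9*√19964861/938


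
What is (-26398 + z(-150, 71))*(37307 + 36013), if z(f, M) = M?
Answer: -1930295640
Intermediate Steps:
(-26398 + z(-150, 71))*(37307 + 36013) = (-26398 + 71)*(37307 + 36013) = -26327*73320 = -1930295640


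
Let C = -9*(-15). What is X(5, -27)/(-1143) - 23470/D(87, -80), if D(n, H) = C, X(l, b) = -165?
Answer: -595643/3429 ≈ -173.71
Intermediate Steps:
C = 135
D(n, H) = 135
X(5, -27)/(-1143) - 23470/D(87, -80) = -165/(-1143) - 23470/135 = -165*(-1/1143) - 23470*1/135 = 55/381 - 4694/27 = -595643/3429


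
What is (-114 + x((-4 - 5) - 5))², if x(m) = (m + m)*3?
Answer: 39204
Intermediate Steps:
x(m) = 6*m (x(m) = (2*m)*3 = 6*m)
(-114 + x((-4 - 5) - 5))² = (-114 + 6*((-4 - 5) - 5))² = (-114 + 6*(-9 - 5))² = (-114 + 6*(-14))² = (-114 - 84)² = (-198)² = 39204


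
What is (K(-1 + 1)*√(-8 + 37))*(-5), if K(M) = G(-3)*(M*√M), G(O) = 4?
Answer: 0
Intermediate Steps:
K(M) = 4*M^(3/2) (K(M) = 4*(M*√M) = 4*M^(3/2))
(K(-1 + 1)*√(-8 + 37))*(-5) = ((4*(-1 + 1)^(3/2))*√(-8 + 37))*(-5) = ((4*0^(3/2))*√29)*(-5) = ((4*0)*√29)*(-5) = (0*√29)*(-5) = 0*(-5) = 0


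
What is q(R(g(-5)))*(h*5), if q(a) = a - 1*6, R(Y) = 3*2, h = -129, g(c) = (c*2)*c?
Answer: 0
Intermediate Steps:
g(c) = 2*c**2 (g(c) = (2*c)*c = 2*c**2)
R(Y) = 6
q(a) = -6 + a (q(a) = a - 6 = -6 + a)
q(R(g(-5)))*(h*5) = (-6 + 6)*(-129*5) = 0*(-645) = 0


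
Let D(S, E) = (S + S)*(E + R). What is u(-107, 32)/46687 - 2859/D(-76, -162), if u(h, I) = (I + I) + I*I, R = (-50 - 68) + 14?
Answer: -89488117/1887648784 ≈ -0.047407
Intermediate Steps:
R = -104 (R = -118 + 14 = -104)
D(S, E) = 2*S*(-104 + E) (D(S, E) = (S + S)*(E - 104) = (2*S)*(-104 + E) = 2*S*(-104 + E))
u(h, I) = I² + 2*I (u(h, I) = 2*I + I² = I² + 2*I)
u(-107, 32)/46687 - 2859/D(-76, -162) = (32*(2 + 32))/46687 - 2859*(-1/(152*(-104 - 162))) = (32*34)*(1/46687) - 2859/(2*(-76)*(-266)) = 1088*(1/46687) - 2859/40432 = 1088/46687 - 2859*1/40432 = 1088/46687 - 2859/40432 = -89488117/1887648784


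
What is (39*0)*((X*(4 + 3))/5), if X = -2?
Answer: 0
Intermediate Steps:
(39*0)*((X*(4 + 3))/5) = (39*0)*(-2*(4 + 3)/5) = 0*(-2*7*(⅕)) = 0*(-14*⅕) = 0*(-14/5) = 0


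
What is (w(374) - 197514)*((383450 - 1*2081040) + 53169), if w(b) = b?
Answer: 324181155940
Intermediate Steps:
(w(374) - 197514)*((383450 - 1*2081040) + 53169) = (374 - 197514)*((383450 - 1*2081040) + 53169) = -197140*((383450 - 2081040) + 53169) = -197140*(-1697590 + 53169) = -197140*(-1644421) = 324181155940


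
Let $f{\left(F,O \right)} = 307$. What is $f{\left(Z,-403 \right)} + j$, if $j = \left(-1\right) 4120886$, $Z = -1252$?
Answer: $-4120579$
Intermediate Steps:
$j = -4120886$
$f{\left(Z,-403 \right)} + j = 307 - 4120886 = -4120579$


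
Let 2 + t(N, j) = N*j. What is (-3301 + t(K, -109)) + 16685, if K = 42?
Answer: 8804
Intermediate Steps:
t(N, j) = -2 + N*j
(-3301 + t(K, -109)) + 16685 = (-3301 + (-2 + 42*(-109))) + 16685 = (-3301 + (-2 - 4578)) + 16685 = (-3301 - 4580) + 16685 = -7881 + 16685 = 8804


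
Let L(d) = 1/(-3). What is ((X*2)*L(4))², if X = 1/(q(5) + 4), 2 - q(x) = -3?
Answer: 4/729 ≈ 0.0054870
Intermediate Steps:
q(x) = 5 (q(x) = 2 - 1*(-3) = 2 + 3 = 5)
L(d) = -⅓
X = ⅑ (X = 1/(5 + 4) = 1/9 = ⅑ ≈ 0.11111)
((X*2)*L(4))² = (((⅑)*2)*(-⅓))² = ((2/9)*(-⅓))² = (-2/27)² = 4/729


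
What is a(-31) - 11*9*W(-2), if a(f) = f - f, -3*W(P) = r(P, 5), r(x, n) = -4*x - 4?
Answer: 132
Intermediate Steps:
r(x, n) = -4 - 4*x
W(P) = 4/3 + 4*P/3 (W(P) = -(-4 - 4*P)/3 = 4/3 + 4*P/3)
a(f) = 0
a(-31) - 11*9*W(-2) = 0 - 11*9*(4/3 + (4/3)*(-2)) = 0 - 99*(4/3 - 8/3) = 0 - 99*(-4)/3 = 0 - 1*(-132) = 0 + 132 = 132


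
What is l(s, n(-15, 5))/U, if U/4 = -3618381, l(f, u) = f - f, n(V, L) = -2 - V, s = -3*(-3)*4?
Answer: 0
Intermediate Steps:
s = 36 (s = 9*4 = 36)
l(f, u) = 0
U = -14473524 (U = 4*(-3618381) = -14473524)
l(s, n(-15, 5))/U = 0/(-14473524) = 0*(-1/14473524) = 0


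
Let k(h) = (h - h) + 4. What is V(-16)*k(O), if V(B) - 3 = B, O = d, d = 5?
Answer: -52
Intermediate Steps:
O = 5
V(B) = 3 + B
k(h) = 4 (k(h) = 0 + 4 = 4)
V(-16)*k(O) = (3 - 16)*4 = -13*4 = -52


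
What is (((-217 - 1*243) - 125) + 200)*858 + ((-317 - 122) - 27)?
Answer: -330796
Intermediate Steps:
(((-217 - 1*243) - 125) + 200)*858 + ((-317 - 122) - 27) = (((-217 - 243) - 125) + 200)*858 + (-439 - 27) = ((-460 - 125) + 200)*858 - 466 = (-585 + 200)*858 - 466 = -385*858 - 466 = -330330 - 466 = -330796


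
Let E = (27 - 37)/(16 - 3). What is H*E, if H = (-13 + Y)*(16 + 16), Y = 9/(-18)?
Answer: 4320/13 ≈ 332.31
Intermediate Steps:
Y = -1/2 (Y = 9*(-1/18) = -1/2 ≈ -0.50000)
E = -10/13 ≈ -0.76923
H = -432 (H = (-13 - 1/2)*(16 + 16) = -27/2*32 = -432)
H*E = -432*(-10/13) = 4320/13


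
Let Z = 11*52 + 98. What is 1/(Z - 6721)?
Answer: -1/6051 ≈ -0.00016526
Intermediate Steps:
Z = 670 (Z = 572 + 98 = 670)
1/(Z - 6721) = 1/(670 - 6721) = 1/(-6051) = -1/6051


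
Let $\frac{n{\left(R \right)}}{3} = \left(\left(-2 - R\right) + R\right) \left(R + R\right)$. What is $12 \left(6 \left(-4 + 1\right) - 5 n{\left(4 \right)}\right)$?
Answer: $2664$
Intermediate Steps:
$n{\left(R \right)} = - 12 R$ ($n{\left(R \right)} = 3 \left(\left(-2 - R\right) + R\right) \left(R + R\right) = 3 \left(- 2 \cdot 2 R\right) = 3 \left(- 4 R\right) = - 12 R$)
$12 \left(6 \left(-4 + 1\right) - 5 n{\left(4 \right)}\right) = 12 \left(6 \left(-4 + 1\right) - 5 \left(\left(-12\right) 4\right)\right) = 12 \left(6 \left(-3\right) - -240\right) = 12 \left(-18 + 240\right) = 12 \cdot 222 = 2664$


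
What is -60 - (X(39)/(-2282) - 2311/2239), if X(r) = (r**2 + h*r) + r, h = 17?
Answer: -296312881/5109398 ≈ -57.994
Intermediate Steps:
X(r) = r**2 + 18*r (X(r) = (r**2 + 17*r) + r = r**2 + 18*r)
-60 - (X(39)/(-2282) - 2311/2239) = -60 - ((39*(18 + 39))/(-2282) - 2311/2239) = -60 - ((39*57)*(-1/2282) - 2311*1/2239) = -60 - (2223*(-1/2282) - 2311/2239) = -60 - (-2223/2282 - 2311/2239) = -60 - 1*(-10250999/5109398) = -60 + 10250999/5109398 = -296312881/5109398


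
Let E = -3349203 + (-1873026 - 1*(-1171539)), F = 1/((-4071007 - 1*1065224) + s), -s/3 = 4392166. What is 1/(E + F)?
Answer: -18312729/74179188233011 ≈ -2.4687e-7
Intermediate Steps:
s = -13176498 (s = -3*4392166 = -13176498)
F = -1/18312729 (F = 1/((-4071007 - 1*1065224) - 13176498) = 1/((-4071007 - 1065224) - 13176498) = 1/(-5136231 - 13176498) = 1/(-18312729) = -1/18312729 ≈ -5.4607e-8)
E = -4050690 (E = -3349203 + (-1873026 + 1171539) = -3349203 - 701487 = -4050690)
1/(E + F) = 1/(-4050690 - 1/18312729) = 1/(-74179188233011/18312729) = -18312729/74179188233011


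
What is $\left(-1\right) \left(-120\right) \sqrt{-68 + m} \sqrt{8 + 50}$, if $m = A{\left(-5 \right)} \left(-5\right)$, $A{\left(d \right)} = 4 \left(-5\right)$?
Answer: $960 \sqrt{29} \approx 5169.8$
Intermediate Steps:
$A{\left(d \right)} = -20$
$m = 100$ ($m = \left(-20\right) \left(-5\right) = 100$)
$\left(-1\right) \left(-120\right) \sqrt{-68 + m} \sqrt{8 + 50} = \left(-1\right) \left(-120\right) \sqrt{-68 + 100} \sqrt{8 + 50} = 120 \sqrt{32} \sqrt{58} = 120 \cdot 4 \sqrt{2} \sqrt{58} = 480 \sqrt{2} \sqrt{58} = 960 \sqrt{29}$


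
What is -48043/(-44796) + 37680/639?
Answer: 190956973/3180516 ≈ 60.040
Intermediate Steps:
-48043/(-44796) + 37680/639 = -48043*(-1/44796) + 37680*(1/639) = 48043/44796 + 12560/213 = 190956973/3180516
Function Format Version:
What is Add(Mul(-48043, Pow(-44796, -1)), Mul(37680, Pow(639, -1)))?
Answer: Rational(190956973, 3180516) ≈ 60.040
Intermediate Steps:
Add(Mul(-48043, Pow(-44796, -1)), Mul(37680, Pow(639, -1))) = Add(Mul(-48043, Rational(-1, 44796)), Mul(37680, Rational(1, 639))) = Add(Rational(48043, 44796), Rational(12560, 213)) = Rational(190956973, 3180516)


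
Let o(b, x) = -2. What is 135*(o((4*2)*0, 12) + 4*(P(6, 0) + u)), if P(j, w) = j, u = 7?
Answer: 6750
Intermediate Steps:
135*(o((4*2)*0, 12) + 4*(P(6, 0) + u)) = 135*(-2 + 4*(6 + 7)) = 135*(-2 + 4*13) = 135*(-2 + 52) = 135*50 = 6750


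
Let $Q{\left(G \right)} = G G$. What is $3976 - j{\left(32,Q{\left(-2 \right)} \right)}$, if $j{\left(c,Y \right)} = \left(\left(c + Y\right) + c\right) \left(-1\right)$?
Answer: $4044$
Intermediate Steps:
$Q{\left(G \right)} = G^{2}$
$j{\left(c,Y \right)} = - Y - 2 c$ ($j{\left(c,Y \right)} = \left(\left(Y + c\right) + c\right) \left(-1\right) = \left(Y + 2 c\right) \left(-1\right) = - Y - 2 c$)
$3976 - j{\left(32,Q{\left(-2 \right)} \right)} = 3976 - \left(- \left(-2\right)^{2} - 64\right) = 3976 - \left(\left(-1\right) 4 - 64\right) = 3976 - \left(-4 - 64\right) = 3976 - -68 = 3976 + 68 = 4044$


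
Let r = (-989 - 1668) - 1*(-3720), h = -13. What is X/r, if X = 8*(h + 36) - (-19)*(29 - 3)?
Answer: 678/1063 ≈ 0.63782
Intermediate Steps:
r = 1063 (r = -2657 + 3720 = 1063)
X = 678 (X = 8*(-13 + 36) - (-19)*(29 - 3) = 8*23 - (-19)*26 = 184 - 1*(-494) = 184 + 494 = 678)
X/r = 678/1063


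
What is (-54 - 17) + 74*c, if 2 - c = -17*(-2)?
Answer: -2439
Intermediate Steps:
c = -32 (c = 2 - (-17)*(-2) = 2 - 1*34 = 2 - 34 = -32)
(-54 - 17) + 74*c = (-54 - 17) + 74*(-32) = -71 - 2368 = -2439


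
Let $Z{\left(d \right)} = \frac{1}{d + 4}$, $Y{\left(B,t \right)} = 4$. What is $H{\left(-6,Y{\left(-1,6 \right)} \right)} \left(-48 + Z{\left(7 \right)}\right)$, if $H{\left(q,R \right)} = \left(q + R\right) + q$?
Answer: $\frac{4216}{11} \approx 383.27$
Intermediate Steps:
$Z{\left(d \right)} = \frac{1}{4 + d}$
$H{\left(q,R \right)} = R + 2 q$ ($H{\left(q,R \right)} = \left(R + q\right) + q = R + 2 q$)
$H{\left(-6,Y{\left(-1,6 \right)} \right)} \left(-48 + Z{\left(7 \right)}\right) = \left(4 + 2 \left(-6\right)\right) \left(-48 + \frac{1}{4 + 7}\right) = \left(4 - 12\right) \left(-48 + \frac{1}{11}\right) = - 8 \left(-48 + \frac{1}{11}\right) = \left(-8\right) \left(- \frac{527}{11}\right) = \frac{4216}{11}$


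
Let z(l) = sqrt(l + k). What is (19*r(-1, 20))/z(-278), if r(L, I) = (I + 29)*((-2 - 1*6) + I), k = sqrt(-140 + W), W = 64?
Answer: 5586*sqrt(2)/sqrt(-139 + I*sqrt(19)) ≈ 10.5 - 669.8*I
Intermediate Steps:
k = 2*I*sqrt(19) (k = sqrt(-140 + 64) = sqrt(-76) = 2*I*sqrt(19) ≈ 8.7178*I)
r(L, I) = (-8 + I)*(29 + I) (r(L, I) = (29 + I)*((-2 - 6) + I) = (29 + I)*(-8 + I) = (-8 + I)*(29 + I))
z(l) = sqrt(l + 2*I*sqrt(19))
(19*r(-1, 20))/z(-278) = (19*(-232 + 20**2 + 21*20))/(sqrt(-278 + 2*I*sqrt(19))) = (19*(-232 + 400 + 420))/sqrt(-278 + 2*I*sqrt(19)) = (19*588)/sqrt(-278 + 2*I*sqrt(19)) = 11172/sqrt(-278 + 2*I*sqrt(19))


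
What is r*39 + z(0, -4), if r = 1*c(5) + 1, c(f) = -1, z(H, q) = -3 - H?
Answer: -3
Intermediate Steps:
r = 0 (r = 1*(-1) + 1 = -1 + 1 = 0)
r*39 + z(0, -4) = 0*39 + (-3 - 1*0) = 0 + (-3 + 0) = 0 - 3 = -3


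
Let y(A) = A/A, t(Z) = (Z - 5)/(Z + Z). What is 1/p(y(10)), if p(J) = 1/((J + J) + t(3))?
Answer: 5/3 ≈ 1.6667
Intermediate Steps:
t(Z) = (-5 + Z)/(2*Z) (t(Z) = (-5 + Z)/((2*Z)) = (-5 + Z)*(1/(2*Z)) = (-5 + Z)/(2*Z))
y(A) = 1
p(J) = 1/(-⅓ + 2*J) (p(J) = 1/((J + J) + (½)*(-5 + 3)/3) = 1/(2*J + (½)*(⅓)*(-2)) = 1/(2*J - ⅓) = 1/(-⅓ + 2*J))
1/p(y(10)) = 1/(3/(-1 + 6*1)) = 1/(3/(-1 + 6)) = 1/(3/5) = 1/(3*(⅕)) = 1/(⅗) = 5/3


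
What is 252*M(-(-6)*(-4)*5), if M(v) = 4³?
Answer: 16128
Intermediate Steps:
M(v) = 64
252*M(-(-6)*(-4)*5) = 252*64 = 16128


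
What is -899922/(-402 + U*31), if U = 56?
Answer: -449961/667 ≈ -674.60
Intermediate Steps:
-899922/(-402 + U*31) = -899922/(-402 + 56*31) = -899922/(-402 + 1736) = -899922/1334 = -899922*1/1334 = -449961/667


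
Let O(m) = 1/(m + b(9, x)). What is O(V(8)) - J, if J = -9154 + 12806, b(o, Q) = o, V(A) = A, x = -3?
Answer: -62083/17 ≈ -3651.9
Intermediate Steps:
O(m) = 1/(9 + m) (O(m) = 1/(m + 9) = 1/(9 + m))
J = 3652
O(V(8)) - J = 1/(9 + 8) - 1*3652 = 1/17 - 3652 = -62083/17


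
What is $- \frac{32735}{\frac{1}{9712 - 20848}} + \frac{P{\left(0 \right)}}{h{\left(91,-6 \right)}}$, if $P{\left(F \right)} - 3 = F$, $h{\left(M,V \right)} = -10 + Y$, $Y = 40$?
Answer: $\frac{3645369601}{10} \approx 3.6454 \cdot 10^{8}$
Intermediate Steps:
$h{\left(M,V \right)} = 30$ ($h{\left(M,V \right)} = -10 + 40 = 30$)
$P{\left(F \right)} = 3 + F$
$- \frac{32735}{\frac{1}{9712 - 20848}} + \frac{P{\left(0 \right)}}{h{\left(91,-6 \right)}} = - \frac{32735}{\frac{1}{9712 - 20848}} + \frac{3 + 0}{30} = - \frac{32735}{\frac{1}{-11136}} + 3 \cdot \frac{1}{30} = - \frac{32735}{- \frac{1}{11136}} + \frac{1}{10} = \left(-32735\right) \left(-11136\right) + \frac{1}{10} = 364536960 + \frac{1}{10} = \frac{3645369601}{10}$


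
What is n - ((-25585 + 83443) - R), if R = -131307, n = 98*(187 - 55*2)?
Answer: -181619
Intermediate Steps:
n = 7546 (n = 98*(187 - 110) = 98*77 = 7546)
n - ((-25585 + 83443) - R) = 7546 - ((-25585 + 83443) - 1*(-131307)) = 7546 - (57858 + 131307) = 7546 - 1*189165 = 7546 - 189165 = -181619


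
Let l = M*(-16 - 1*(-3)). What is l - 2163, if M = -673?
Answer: 6586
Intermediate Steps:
l = 8749 (l = -673*(-16 - 1*(-3)) = -673*(-16 + 3) = -673*(-13) = 8749)
l - 2163 = 8749 - 2163 = 6586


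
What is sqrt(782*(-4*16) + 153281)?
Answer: sqrt(103233) ≈ 321.30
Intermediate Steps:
sqrt(782*(-4*16) + 153281) = sqrt(782*(-64) + 153281) = sqrt(-50048 + 153281) = sqrt(103233)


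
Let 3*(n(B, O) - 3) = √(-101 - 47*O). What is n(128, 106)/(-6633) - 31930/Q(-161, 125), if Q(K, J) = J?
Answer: -14119471/55275 - I*√5083/19899 ≈ -255.44 - 0.0035829*I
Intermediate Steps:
n(B, O) = 3 + √(-101 - 47*O)/3
n(128, 106)/(-6633) - 31930/Q(-161, 125) = (3 + √(-101 - 47*106)/3)/(-6633) - 31930/125 = (3 + √(-101 - 4982)/3)*(-1/6633) - 31930*1/125 = (3 + √(-5083)/3)*(-1/6633) - 6386/25 = (3 + (I*√5083)/3)*(-1/6633) - 6386/25 = (3 + I*√5083/3)*(-1/6633) - 6386/25 = (-1/2211 - I*√5083/19899) - 6386/25 = -14119471/55275 - I*√5083/19899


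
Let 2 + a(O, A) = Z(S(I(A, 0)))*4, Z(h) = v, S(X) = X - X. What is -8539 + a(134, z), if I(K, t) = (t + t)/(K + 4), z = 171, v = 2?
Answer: -8533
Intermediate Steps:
I(K, t) = 2*t/(4 + K) (I(K, t) = (2*t)/(4 + K) = 2*t/(4 + K))
S(X) = 0
Z(h) = 2
a(O, A) = 6 (a(O, A) = -2 + 2*4 = -2 + 8 = 6)
-8539 + a(134, z) = -8539 + 6 = -8533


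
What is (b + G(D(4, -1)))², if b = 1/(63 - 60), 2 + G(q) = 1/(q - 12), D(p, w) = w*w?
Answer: 3364/1089 ≈ 3.0891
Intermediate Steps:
D(p, w) = w²
G(q) = -2 + 1/(-12 + q) (G(q) = -2 + 1/(q - 12) = -2 + 1/(-12 + q))
b = ⅓ (b = 1/3 = ⅓ ≈ 0.33333)
(b + G(D(4, -1)))² = (⅓ + (25 - 2*(-1)²)/(-12 + (-1)²))² = (⅓ + (25 - 2*1)/(-12 + 1))² = (⅓ + (25 - 2)/(-11))² = (⅓ - 1/11*23)² = (⅓ - 23/11)² = (-58/33)² = 3364/1089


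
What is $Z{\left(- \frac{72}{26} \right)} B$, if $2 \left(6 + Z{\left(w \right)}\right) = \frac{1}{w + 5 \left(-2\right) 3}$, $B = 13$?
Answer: $- \frac{66625}{852} \approx -78.198$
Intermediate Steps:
$Z{\left(w \right)} = -6 + \frac{1}{2 \left(-30 + w\right)}$ ($Z{\left(w \right)} = -6 + \frac{1}{2 \left(w + 5 \left(-2\right) 3\right)} = -6 + \frac{1}{2 \left(w - 30\right)} = -6 + \frac{1}{2 \left(-30 + w\right)}$)
$Z{\left(- \frac{72}{26} \right)} B = \frac{361 - 12 \left(- \frac{72}{26}\right)}{2 \left(-30 - \frac{72}{26}\right)} 13 = \frac{361 - 12 \left(\left(-72\right) \frac{1}{26}\right)}{2 \left(-30 - \frac{36}{13}\right)} 13 = \frac{361 - - \frac{432}{13}}{2 \left(-30 - \frac{36}{13}\right)} 13 = \frac{361 + \frac{432}{13}}{2 \left(- \frac{426}{13}\right)} 13 = \frac{1}{2} \left(- \frac{13}{426}\right) \frac{5125}{13} \cdot 13 = \left(- \frac{5125}{852}\right) 13 = - \frac{66625}{852}$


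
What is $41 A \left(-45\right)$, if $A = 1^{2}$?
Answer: $-1845$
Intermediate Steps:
$A = 1$
$41 A \left(-45\right) = 41 \cdot 1 \left(-45\right) = 41 \left(-45\right) = -1845$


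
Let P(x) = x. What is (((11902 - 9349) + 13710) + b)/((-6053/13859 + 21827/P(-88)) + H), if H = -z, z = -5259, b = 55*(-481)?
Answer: -12430081664/6110801271 ≈ -2.0341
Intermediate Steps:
b = -26455
H = 5259 (H = -1*(-5259) = 5259)
(((11902 - 9349) + 13710) + b)/((-6053/13859 + 21827/P(-88)) + H) = (((11902 - 9349) + 13710) - 26455)/((-6053/13859 + 21827/(-88)) + 5259) = ((2553 + 13710) - 26455)/((-6053*1/13859 + 21827*(-1/88)) + 5259) = (16263 - 26455)/((-6053/13859 - 21827/88) + 5259) = -10192/(-303033057/1219592 + 5259) = -10192/6110801271/1219592 = -10192*1219592/6110801271 = -12430081664/6110801271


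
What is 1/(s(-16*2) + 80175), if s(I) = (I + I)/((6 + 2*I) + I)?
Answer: 45/3607907 ≈ 1.2473e-5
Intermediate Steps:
s(I) = 2*I/(6 + 3*I) (s(I) = (2*I)/(6 + 3*I) = 2*I/(6 + 3*I))
1/(s(-16*2) + 80175) = 1/(2*(-16*2)/(3*(2 - 16*2)) + 80175) = 1/((⅔)*(-32)/(2 - 32) + 80175) = 1/((⅔)*(-32)/(-30) + 80175) = 1/((⅔)*(-32)*(-1/30) + 80175) = 1/(32/45 + 80175) = 1/(3607907/45) = 45/3607907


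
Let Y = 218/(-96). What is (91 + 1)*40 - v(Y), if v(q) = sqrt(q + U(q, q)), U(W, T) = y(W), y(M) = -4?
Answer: 3680 - I*sqrt(903)/12 ≈ 3680.0 - 2.5042*I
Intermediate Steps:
U(W, T) = -4
Y = -109/48 (Y = 218*(-1/96) = -109/48 ≈ -2.2708)
v(q) = sqrt(-4 + q) (v(q) = sqrt(q - 4) = sqrt(-4 + q))
(91 + 1)*40 - v(Y) = (91 + 1)*40 - sqrt(-4 - 109/48) = 92*40 - sqrt(-301/48) = 3680 - I*sqrt(903)/12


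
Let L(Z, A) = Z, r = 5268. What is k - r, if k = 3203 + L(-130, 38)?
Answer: -2195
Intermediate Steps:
k = 3073 (k = 3203 - 130 = 3073)
k - r = 3073 - 1*5268 = 3073 - 5268 = -2195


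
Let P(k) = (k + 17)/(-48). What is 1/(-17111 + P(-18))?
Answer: -48/821327 ≈ -5.8442e-5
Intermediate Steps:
P(k) = -17/48 - k/48 (P(k) = (17 + k)*(-1/48) = -17/48 - k/48)
1/(-17111 + P(-18)) = 1/(-17111 + (-17/48 - 1/48*(-18))) = 1/(-17111 + (-17/48 + 3/8)) = 1/(-17111 + 1/48) = 1/(-821327/48) = -48/821327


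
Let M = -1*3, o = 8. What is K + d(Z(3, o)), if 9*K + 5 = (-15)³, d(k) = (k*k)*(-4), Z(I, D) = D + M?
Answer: -4280/9 ≈ -475.56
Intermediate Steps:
M = -3
Z(I, D) = -3 + D (Z(I, D) = D - 3 = -3 + D)
d(k) = -4*k² (d(k) = k²*(-4) = -4*k²)
K = -3380/9 (K = -5/9 + (⅑)*(-15)³ = -5/9 + (⅑)*(-3375) = -5/9 - 375 = -3380/9 ≈ -375.56)
K + d(Z(3, o)) = -3380/9 - 4*(-3 + 8)² = -3380/9 - 4*5² = -3380/9 - 4*25 = -3380/9 - 100 = -4280/9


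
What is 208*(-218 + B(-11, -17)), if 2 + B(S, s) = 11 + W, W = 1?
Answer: -43264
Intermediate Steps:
B(S, s) = 10 (B(S, s) = -2 + (11 + 1) = -2 + 12 = 10)
208*(-218 + B(-11, -17)) = 208*(-218 + 10) = 208*(-208) = -43264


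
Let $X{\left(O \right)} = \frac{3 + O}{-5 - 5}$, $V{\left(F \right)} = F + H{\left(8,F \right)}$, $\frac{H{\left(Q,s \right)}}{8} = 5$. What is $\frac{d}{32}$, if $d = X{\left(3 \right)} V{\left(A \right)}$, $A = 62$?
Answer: $- \frac{153}{80} \approx -1.9125$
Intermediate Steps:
$H{\left(Q,s \right)} = 40$ ($H{\left(Q,s \right)} = 8 \cdot 5 = 40$)
$V{\left(F \right)} = 40 + F$ ($V{\left(F \right)} = F + 40 = 40 + F$)
$X{\left(O \right)} = - \frac{3}{10} - \frac{O}{10}$ ($X{\left(O \right)} = \frac{3 + O}{-10} = \left(3 + O\right) \left(- \frac{1}{10}\right) = - \frac{3}{10} - \frac{O}{10}$)
$d = - \frac{306}{5}$ ($d = \left(- \frac{3}{10} - \frac{3}{10}\right) \left(40 + 62\right) = \left(- \frac{3}{10} - \frac{3}{10}\right) 102 = \left(- \frac{3}{5}\right) 102 = - \frac{306}{5} \approx -61.2$)
$\frac{d}{32} = \frac{1}{32} \left(- \frac{306}{5}\right) = - \frac{153}{80}$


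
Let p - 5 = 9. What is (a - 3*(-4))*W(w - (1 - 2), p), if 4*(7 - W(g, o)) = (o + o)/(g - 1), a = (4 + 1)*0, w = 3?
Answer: 56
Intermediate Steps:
p = 14 (p = 5 + 9 = 14)
a = 0 (a = 5*0 = 0)
W(g, o) = 7 - o/(2*(-1 + g)) (W(g, o) = 7 - (o + o)/(4*(g - 1)) = 7 - 2*o/(4*(-1 + g)) = 7 - o/(2*(-1 + g)))
(a - 3*(-4))*W(w - (1 - 2), p) = (0 - 3*(-4))*((-14 - 1*14 + 14*(3 - (1 - 2)))/(2*(-1 + (3 - (1 - 2))))) = (0 + 12)*((-14 - 14 + 14*(3 - 1*(-1)))/(2*(-1 + (3 - 1*(-1))))) = 12*((-14 - 14 + 14*(3 + 1))/(2*(-1 + (3 + 1)))) = 12*((-14 - 14 + 14*4)/(2*(-1 + 4))) = 12*((1/2)*(-14 - 14 + 56)/3) = 12*((1/2)*(1/3)*28) = 12*(14/3) = 56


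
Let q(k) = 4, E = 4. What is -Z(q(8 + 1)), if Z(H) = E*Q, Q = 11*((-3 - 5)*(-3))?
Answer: -1056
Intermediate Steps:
Q = 264 (Q = 11*(-8*(-3)) = 11*24 = 264)
Z(H) = 1056 (Z(H) = 4*264 = 1056)
-Z(q(8 + 1)) = -1*1056 = -1056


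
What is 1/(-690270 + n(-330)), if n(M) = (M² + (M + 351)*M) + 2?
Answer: -1/588298 ≈ -1.6998e-6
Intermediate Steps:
n(M) = 2 + M² + M*(351 + M) (n(M) = (M² + (351 + M)*M) + 2 = (M² + M*(351 + M)) + 2 = 2 + M² + M*(351 + M))
1/(-690270 + n(-330)) = 1/(-690270 + (2 + 2*(-330)² + 351*(-330))) = 1/(-690270 + (2 + 2*108900 - 115830)) = 1/(-690270 + (2 + 217800 - 115830)) = 1/(-690270 + 101972) = 1/(-588298) = -1/588298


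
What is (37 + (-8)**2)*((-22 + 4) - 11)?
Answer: -2929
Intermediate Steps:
(37 + (-8)**2)*((-22 + 4) - 11) = (37 + 64)*(-18 - 11) = 101*(-29) = -2929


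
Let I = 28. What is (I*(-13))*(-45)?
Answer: 16380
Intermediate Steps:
(I*(-13))*(-45) = (28*(-13))*(-45) = -364*(-45) = 16380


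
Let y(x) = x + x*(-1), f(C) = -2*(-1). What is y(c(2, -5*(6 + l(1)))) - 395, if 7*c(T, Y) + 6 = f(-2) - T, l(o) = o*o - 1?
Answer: -395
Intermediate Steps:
f(C) = 2
l(o) = -1 + o**2 (l(o) = o**2 - 1 = -1 + o**2)
c(T, Y) = -4/7 - T/7 (c(T, Y) = -6/7 + (2 - T)/7 = -6/7 + (2/7 - T/7) = -4/7 - T/7)
y(x) = 0 (y(x) = x - x = 0)
y(c(2, -5*(6 + l(1)))) - 395 = 0 - 395 = -395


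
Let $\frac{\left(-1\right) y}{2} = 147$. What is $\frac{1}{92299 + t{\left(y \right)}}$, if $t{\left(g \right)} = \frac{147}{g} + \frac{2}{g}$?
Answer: $\frac{294}{27135757} \approx 1.0834 \cdot 10^{-5}$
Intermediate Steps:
$y = -294$ ($y = \left(-2\right) 147 = -294$)
$t{\left(g \right)} = \frac{149}{g}$
$\frac{1}{92299 + t{\left(y \right)}} = \frac{1}{92299 + \frac{149}{-294}} = \frac{1}{92299 + 149 \left(- \frac{1}{294}\right)} = \frac{1}{92299 - \frac{149}{294}} = \frac{1}{\frac{27135757}{294}} = \frac{294}{27135757}$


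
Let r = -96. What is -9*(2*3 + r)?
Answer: 810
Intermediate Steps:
-9*(2*3 + r) = -9*(2*3 - 96) = -9*(6 - 96) = -9*(-90) = 810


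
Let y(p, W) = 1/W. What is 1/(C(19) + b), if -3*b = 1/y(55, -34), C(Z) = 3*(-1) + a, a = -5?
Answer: 3/10 ≈ 0.30000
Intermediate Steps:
C(Z) = -8 (C(Z) = 3*(-1) - 5 = -3 - 5 = -8)
b = 34/3 (b = -1/(3*(1/(-34))) = -1/(3*(-1/34)) = -⅓*(-34) = 34/3 ≈ 11.333)
1/(C(19) + b) = 1/(-8 + 34/3) = 1/(10/3) = 3/10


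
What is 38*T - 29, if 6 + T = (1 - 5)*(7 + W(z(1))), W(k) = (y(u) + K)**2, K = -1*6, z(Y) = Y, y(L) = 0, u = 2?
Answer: -6793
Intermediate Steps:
K = -6
W(k) = 36 (W(k) = (0 - 6)**2 = (-6)**2 = 36)
T = -178 (T = -6 + (1 - 5)*(7 + 36) = -6 - 4*43 = -6 - 172 = -178)
38*T - 29 = 38*(-178) - 29 = -6764 - 29 = -6793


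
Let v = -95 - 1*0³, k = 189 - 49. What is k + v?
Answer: 45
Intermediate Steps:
k = 140
v = -95 (v = -95 - 1*0 = -95 + 0 = -95)
k + v = 140 - 95 = 45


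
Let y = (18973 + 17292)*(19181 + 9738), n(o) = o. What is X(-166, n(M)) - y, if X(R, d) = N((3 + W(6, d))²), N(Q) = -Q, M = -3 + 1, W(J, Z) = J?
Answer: -1048747616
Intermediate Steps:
M = -2
X(R, d) = -81 (X(R, d) = -(3 + 6)² = -1*9² = -1*81 = -81)
y = 1048747535 (y = 36265*28919 = 1048747535)
X(-166, n(M)) - y = -81 - 1*1048747535 = -81 - 1048747535 = -1048747616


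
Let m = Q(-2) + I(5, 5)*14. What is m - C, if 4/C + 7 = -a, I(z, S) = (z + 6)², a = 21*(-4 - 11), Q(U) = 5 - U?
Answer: 130976/77 ≈ 1701.0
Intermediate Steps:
a = -315 (a = 21*(-15) = -315)
I(z, S) = (6 + z)²
C = 1/77 (C = 4/(-7 - 1*(-315)) = 4/(-7 + 315) = 4/308 = 4*(1/308) = 1/77 ≈ 0.012987)
m = 1701 (m = (5 - 1*(-2)) + (6 + 5)²*14 = (5 + 2) + 11²*14 = 7 + 121*14 = 7 + 1694 = 1701)
m - C = 1701 - 1*1/77 = 1701 - 1/77 = 130976/77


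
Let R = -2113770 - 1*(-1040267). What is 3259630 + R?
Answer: 2186127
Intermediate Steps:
R = -1073503 (R = -2113770 + 1040267 = -1073503)
3259630 + R = 3259630 - 1073503 = 2186127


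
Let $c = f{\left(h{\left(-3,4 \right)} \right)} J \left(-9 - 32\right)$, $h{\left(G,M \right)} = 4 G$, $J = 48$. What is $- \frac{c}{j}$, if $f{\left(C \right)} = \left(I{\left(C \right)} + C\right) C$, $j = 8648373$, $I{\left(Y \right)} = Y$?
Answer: $\frac{188928}{2882791} \approx 0.065536$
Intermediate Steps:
$f{\left(C \right)} = 2 C^{2}$ ($f{\left(C \right)} = \left(C + C\right) C = 2 C C = 2 C^{2}$)
$c = -566784$ ($c = 2 \left(4 \left(-3\right)\right)^{2} \cdot 48 \left(-9 - 32\right) = 2 \left(-12\right)^{2} \cdot 48 \left(-41\right) = 2 \cdot 144 \left(-1968\right) = 288 \left(-1968\right) = -566784$)
$- \frac{c}{j} = - \frac{-566784}{8648373} = \left(-1\right) \left(- \frac{188928}{2882791}\right) = \frac{188928}{2882791}$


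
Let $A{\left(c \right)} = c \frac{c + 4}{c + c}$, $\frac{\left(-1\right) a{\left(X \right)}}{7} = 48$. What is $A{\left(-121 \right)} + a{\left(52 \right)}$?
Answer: $- \frac{789}{2} \approx -394.5$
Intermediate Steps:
$a{\left(X \right)} = -336$ ($a{\left(X \right)} = \left(-7\right) 48 = -336$)
$A{\left(c \right)} = 2 + \frac{c}{2}$ ($A{\left(c \right)} = c \frac{4 + c}{2 c} = 2 + \frac{c}{2}$)
$A{\left(-121 \right)} + a{\left(52 \right)} = \left(2 + \frac{1}{2} \left(-121\right)\right) - 336 = \left(2 - \frac{121}{2}\right) - 336 = - \frac{117}{2} - 336 = - \frac{789}{2}$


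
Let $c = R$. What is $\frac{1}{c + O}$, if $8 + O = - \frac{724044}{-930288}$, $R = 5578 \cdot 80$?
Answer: $\frac{77524}{34593749905} \approx 2.241 \cdot 10^{-6}$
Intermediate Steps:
$R = 446240$
$c = 446240$
$O = - \frac{559855}{77524}$ ($O = -8 - \frac{724044}{-930288} = -8 - - \frac{60337}{77524} = -8 + \frac{60337}{77524} = - \frac{559855}{77524} \approx -7.2217$)
$\frac{1}{c + O} = \frac{1}{446240 - \frac{559855}{77524}} = \frac{1}{\frac{34593749905}{77524}} = \frac{77524}{34593749905}$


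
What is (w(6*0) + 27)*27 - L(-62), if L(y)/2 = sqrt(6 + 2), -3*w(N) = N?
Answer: 729 - 4*sqrt(2) ≈ 723.34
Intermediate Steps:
w(N) = -N/3
L(y) = 4*sqrt(2) (L(y) = 2*sqrt(6 + 2) = 2*sqrt(8) = 2*(2*sqrt(2)) = 4*sqrt(2))
(w(6*0) + 27)*27 - L(-62) = (-2*0 + 27)*27 - 4*sqrt(2) = (-1/3*0 + 27)*27 - 4*sqrt(2) = (0 + 27)*27 - 4*sqrt(2) = 27*27 - 4*sqrt(2) = 729 - 4*sqrt(2)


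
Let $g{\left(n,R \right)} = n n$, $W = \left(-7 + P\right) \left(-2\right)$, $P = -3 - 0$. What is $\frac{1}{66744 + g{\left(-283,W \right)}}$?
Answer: $\frac{1}{146833} \approx 6.8105 \cdot 10^{-6}$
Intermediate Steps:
$P = -3$ ($P = -3 + 0 = -3$)
$W = 20$ ($W = \left(-7 - 3\right) \left(-2\right) = \left(-10\right) \left(-2\right) = 20$)
$g{\left(n,R \right)} = n^{2}$
$\frac{1}{66744 + g{\left(-283,W \right)}} = \frac{1}{66744 + \left(-283\right)^{2}} = \frac{1}{66744 + 80089} = \frac{1}{146833}$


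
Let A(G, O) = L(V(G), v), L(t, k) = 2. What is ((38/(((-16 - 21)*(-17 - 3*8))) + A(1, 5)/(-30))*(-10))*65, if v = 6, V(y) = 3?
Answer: 123110/4551 ≈ 27.051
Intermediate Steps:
A(G, O) = 2
((38/(((-16 - 21)*(-17 - 3*8))) + A(1, 5)/(-30))*(-10))*65 = ((38/(((-16 - 21)*(-17 - 3*8))) + 2/(-30))*(-10))*65 = ((38/((-37*(-17 - 24))) + 2*(-1/30))*(-10))*65 = ((38/((-37*(-41))) - 1/15)*(-10))*65 = ((38/1517 - 1/15)*(-10))*65 = -947/22755*(-10)*65 = (1894/4551)*65 = 123110/4551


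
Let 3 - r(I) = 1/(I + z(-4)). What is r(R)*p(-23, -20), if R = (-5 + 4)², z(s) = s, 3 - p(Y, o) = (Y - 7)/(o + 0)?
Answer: 5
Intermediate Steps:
p(Y, o) = 3 - (-7 + Y)/o (p(Y, o) = 3 - (Y - 7)/(o + 0) = 3 - (-7 + Y)/o)
R = 1 (R = (-1)² = 1)
r(I) = 3 - 1/(-4 + I) (r(I) = 3 - 1/(I - 4) = 3 - 1/(-4 + I))
r(R)*p(-23, -20) = ((-13 + 3*1)/(-4 + 1))*((7 - 1*(-23) + 3*(-20))/(-20)) = ((-13 + 3)/(-3))*(-(7 + 23 - 60)/20) = (-⅓*(-10))*(-1/20*(-30)) = (10/3)*(3/2) = 5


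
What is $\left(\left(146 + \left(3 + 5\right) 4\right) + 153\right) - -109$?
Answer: $440$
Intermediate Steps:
$\left(\left(146 + \left(3 + 5\right) 4\right) + 153\right) - -109 = \left(\left(146 + 8 \cdot 4\right) + 153\right) + 109 = \left(\left(146 + 32\right) + 153\right) + 109 = \left(178 + 153\right) + 109 = 331 + 109 = 440$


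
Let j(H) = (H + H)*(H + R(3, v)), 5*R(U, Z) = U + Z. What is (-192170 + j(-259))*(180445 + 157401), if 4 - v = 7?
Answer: -19597770768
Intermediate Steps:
v = -3 (v = 4 - 1*7 = 4 - 7 = -3)
R(U, Z) = U/5 + Z/5 (R(U, Z) = (U + Z)/5 = U/5 + Z/5)
j(H) = 2*H² (j(H) = (H + H)*(H + ((⅕)*3 + (⅕)*(-3))) = (2*H)*(H + (⅗ - ⅗)) = (2*H)*(H + 0) = (2*H)*H = 2*H²)
(-192170 + j(-259))*(180445 + 157401) = (-192170 + 2*(-259)²)*(180445 + 157401) = (-192170 + 2*67081)*337846 = (-192170 + 134162)*337846 = -58008*337846 = -19597770768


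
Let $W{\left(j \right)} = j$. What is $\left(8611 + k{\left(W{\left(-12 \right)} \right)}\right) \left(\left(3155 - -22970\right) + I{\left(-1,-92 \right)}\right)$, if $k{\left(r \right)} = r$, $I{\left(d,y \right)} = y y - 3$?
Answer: $297405014$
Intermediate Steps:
$I{\left(d,y \right)} = -3 + y^{2}$ ($I{\left(d,y \right)} = y^{2} - 3 = -3 + y^{2}$)
$\left(8611 + k{\left(W{\left(-12 \right)} \right)}\right) \left(\left(3155 - -22970\right) + I{\left(-1,-92 \right)}\right) = \left(8611 - 12\right) \left(\left(3155 - -22970\right) - \left(3 - \left(-92\right)^{2}\right)\right) = 8599 \left(\left(3155 + 22970\right) + \left(-3 + 8464\right)\right) = 8599 \left(26125 + 8461\right) = 8599 \cdot 34586 = 297405014$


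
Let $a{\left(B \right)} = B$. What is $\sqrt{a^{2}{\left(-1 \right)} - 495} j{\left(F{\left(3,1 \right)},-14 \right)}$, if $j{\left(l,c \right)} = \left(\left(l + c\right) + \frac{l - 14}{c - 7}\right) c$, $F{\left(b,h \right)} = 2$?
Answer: $160 i \sqrt{494} \approx 3556.2 i$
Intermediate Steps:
$j{\left(l,c \right)} = c \left(c + l + \frac{-14 + l}{-7 + c}\right)$ ($j{\left(l,c \right)} = \left(\left(c + l\right) + \frac{-14 + l}{-7 + c}\right) c = \left(c + l + \frac{-14 + l}{-7 + c}\right) c = c \left(c + l + \frac{-14 + l}{-7 + c}\right)$)
$\sqrt{a^{2}{\left(-1 \right)} - 495} j{\left(F{\left(3,1 \right)},-14 \right)} = \sqrt{\left(-1\right)^{2} - 495} \left(- \frac{14 \left(-14 + \left(-14\right)^{2} - -98 - 12 - 28\right)}{-7 - 14}\right) = \sqrt{1 - 495} \left(- \frac{14 \left(-14 + 196 + 98 - 12 - 28\right)}{-21}\right) = \sqrt{-494} \left(\left(-14\right) \left(- \frac{1}{21}\right) 240\right) = i \sqrt{494} \cdot 160 = 160 i \sqrt{494}$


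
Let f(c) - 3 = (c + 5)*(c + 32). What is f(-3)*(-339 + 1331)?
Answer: 60512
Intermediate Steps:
f(c) = 3 + (5 + c)*(32 + c) (f(c) = 3 + (c + 5)*(c + 32) = 3 + (5 + c)*(32 + c))
f(-3)*(-339 + 1331) = (163 + (-3)² + 37*(-3))*(-339 + 1331) = (163 + 9 - 111)*992 = 61*992 = 60512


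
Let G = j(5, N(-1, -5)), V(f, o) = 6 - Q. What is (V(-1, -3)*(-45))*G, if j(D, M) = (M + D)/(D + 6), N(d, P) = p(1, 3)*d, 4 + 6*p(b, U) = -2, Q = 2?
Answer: -1080/11 ≈ -98.182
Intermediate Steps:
p(b, U) = -1 (p(b, U) = -⅔ + (⅙)*(-2) = -⅔ - ⅓ = -1)
N(d, P) = -d
j(D, M) = (D + M)/(6 + D)
V(f, o) = 4 (V(f, o) = 6 - 1*2 = 6 - 2 = 4)
G = 6/11 (G = (5 - 1*(-1))/(6 + 5) = (5 + 1)/11 = (1/11)*6 = 6/11 ≈ 0.54545)
(V(-1, -3)*(-45))*G = (4*(-45))*(6/11) = -180*6/11 = -1080/11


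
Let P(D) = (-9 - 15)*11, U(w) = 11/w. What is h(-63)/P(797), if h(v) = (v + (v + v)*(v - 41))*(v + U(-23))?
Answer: 68985/22 ≈ 3135.7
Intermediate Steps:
P(D) = -264 (P(D) = -24*11 = -264)
h(v) = (-11/23 + v)*(v + 2*v*(-41 + v)) (h(v) = (v + (v + v)*(v - 41))*(v + 11/(-23)) = (v + (2*v)*(-41 + v))*(v + 11*(-1/23)) = (v + 2*v*(-41 + v))*(v - 11/23) = (v + 2*v*(-41 + v))*(-11/23 + v) = (-11/23 + v)*(v + 2*v*(-41 + v)))
h(-63)/P(797) = ((1/23)*(-63)*(891 - 1885*(-63) + 46*(-63)**2))/(-264) = ((1/23)*(-63)*(891 + 118755 + 46*3969))*(-1/264) = ((1/23)*(-63)*(891 + 118755 + 182574))*(-1/264) = ((1/23)*(-63)*302220)*(-1/264) = -827820*(-1/264) = 68985/22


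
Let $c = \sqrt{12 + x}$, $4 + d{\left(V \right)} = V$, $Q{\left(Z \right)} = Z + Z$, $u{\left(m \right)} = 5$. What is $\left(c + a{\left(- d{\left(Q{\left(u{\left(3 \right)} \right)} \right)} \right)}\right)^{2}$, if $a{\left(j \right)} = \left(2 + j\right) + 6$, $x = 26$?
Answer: $\left(2 + \sqrt{38}\right)^{2} \approx 66.658$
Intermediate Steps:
$Q{\left(Z \right)} = 2 Z$
$d{\left(V \right)} = -4 + V$
$a{\left(j \right)} = 8 + j$
$c = \sqrt{38}$ ($c = \sqrt{12 + 26} = \sqrt{38} \approx 6.1644$)
$\left(c + a{\left(- d{\left(Q{\left(u{\left(3 \right)} \right)} \right)} \right)}\right)^{2} = \left(\sqrt{38} + \left(8 - \left(-4 + 2 \cdot 5\right)\right)\right)^{2} = \left(\sqrt{38} + \left(8 - \left(-4 + 10\right)\right)\right)^{2} = \left(\sqrt{38} + \left(8 - 6\right)\right)^{2} = \left(\sqrt{38} + 2\right)^{2} = \left(2 + \sqrt{38}\right)^{2}$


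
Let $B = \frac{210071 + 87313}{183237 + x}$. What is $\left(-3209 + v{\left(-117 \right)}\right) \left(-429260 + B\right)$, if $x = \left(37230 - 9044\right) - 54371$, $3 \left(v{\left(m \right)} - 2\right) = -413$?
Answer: $\frac{169112645015156}{117789} \approx 1.4357 \cdot 10^{9}$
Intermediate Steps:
$v{\left(m \right)} = - \frac{407}{3}$ ($v{\left(m \right)} = 2 + \frac{1}{3} \left(-413\right) = 2 - \frac{413}{3} = - \frac{407}{3}$)
$x = -26185$ ($x = 28186 - 54371 = -26185$)
$B = \frac{74346}{39263}$ ($B = \frac{210071 + 87313}{183237 - 26185} = \frac{297384}{157052} = 297384 \cdot \frac{1}{157052} = \frac{74346}{39263} \approx 1.8935$)
$\left(-3209 + v{\left(-117 \right)}\right) \left(-429260 + B\right) = \left(-3209 - \frac{407}{3}\right) \left(-429260 + \frac{74346}{39263}\right) = \left(- \frac{10034}{3}\right) \left(- \frac{16853961034}{39263}\right) = \frac{169112645015156}{117789}$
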